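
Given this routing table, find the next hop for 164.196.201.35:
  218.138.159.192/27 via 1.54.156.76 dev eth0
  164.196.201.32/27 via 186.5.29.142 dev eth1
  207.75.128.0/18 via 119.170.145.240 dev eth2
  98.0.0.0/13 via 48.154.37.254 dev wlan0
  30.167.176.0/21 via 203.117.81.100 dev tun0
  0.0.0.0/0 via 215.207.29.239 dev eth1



Longest prefix match for 164.196.201.35:
  /27 218.138.159.192: no
  /27 164.196.201.32: MATCH
  /18 207.75.128.0: no
  /13 98.0.0.0: no
  /21 30.167.176.0: no
  /0 0.0.0.0: MATCH
Selected: next-hop 186.5.29.142 via eth1 (matched /27)


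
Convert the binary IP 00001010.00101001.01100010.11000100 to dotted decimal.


00001010 = 10
00101001 = 41
01100010 = 98
11000100 = 196
IP: 10.41.98.196


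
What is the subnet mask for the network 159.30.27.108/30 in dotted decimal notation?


/30 means 30 network bits, 2 host bits
Binary: 11111111111111111111111111111100
Mask: 255.255.255.252


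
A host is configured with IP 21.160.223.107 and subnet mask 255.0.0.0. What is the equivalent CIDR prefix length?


Binary: 11111111.00000000.00000000.00000000
Count leading 1s
Prefix: /8


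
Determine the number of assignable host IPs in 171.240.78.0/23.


Host bits = 32 - 23 = 9
Total addresses = 2^9 = 512
Usable = total - 2 (network and broadcast)
Usable hosts: 510


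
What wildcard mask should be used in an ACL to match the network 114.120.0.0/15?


Subnet mask: 255.254.0.0
Wildcard = 255.255.255.255 - subnet mask
255 - 255 = 0
255 - 254 = 1
255 - 0 = 255
255 - 0 = 255
Wildcard: 0.1.255.255


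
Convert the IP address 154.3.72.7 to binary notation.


154 = 10011010
3 = 00000011
72 = 01001000
7 = 00000111
Binary: 10011010.00000011.01001000.00000111


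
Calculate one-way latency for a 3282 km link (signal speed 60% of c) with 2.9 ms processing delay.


Speed = 0.6 * 3e5 km/s = 180000 km/s
Propagation delay = 3282 / 180000 = 0.0182 s = 18.2333 ms
Processing delay = 2.9 ms
Total one-way latency = 21.1333 ms


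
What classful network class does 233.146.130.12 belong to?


First octet: 233
Binary: 11101001
1110xxxx -> Class D (224-239)
Class D (multicast), default mask N/A


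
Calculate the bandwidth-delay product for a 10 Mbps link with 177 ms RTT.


BDP = bandwidth * RTT
= 10 Mbps * 177 ms
= 10 * 1e6 * 177 / 1000 bits
= 1770000 bits
= 221250 bytes
= 216.0645 KB
BDP = 1770000 bits (221250 bytes)


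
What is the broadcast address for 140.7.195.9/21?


Network: 140.7.192.0/21
Host bits = 11
Set all host bits to 1:
Broadcast: 140.7.199.255


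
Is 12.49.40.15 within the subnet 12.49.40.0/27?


Subnet network: 12.49.40.0
Test IP AND mask: 12.49.40.0
Yes, 12.49.40.15 is in 12.49.40.0/27


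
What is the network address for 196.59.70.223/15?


IP:   11000100.00111011.01000110.11011111
Mask: 11111111.11111110.00000000.00000000
AND operation:
Net:  11000100.00111010.00000000.00000000
Network: 196.58.0.0/15


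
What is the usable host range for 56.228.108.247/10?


Network: 56.192.0.0
Broadcast: 56.255.255.255
First usable = network + 1
Last usable = broadcast - 1
Range: 56.192.0.1 to 56.255.255.254


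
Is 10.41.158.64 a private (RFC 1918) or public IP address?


RFC 1918 private ranges:
  10.0.0.0/8 (10.0.0.0 - 10.255.255.255)
  172.16.0.0/12 (172.16.0.0 - 172.31.255.255)
  192.168.0.0/16 (192.168.0.0 - 192.168.255.255)
Private (in 10.0.0.0/8)


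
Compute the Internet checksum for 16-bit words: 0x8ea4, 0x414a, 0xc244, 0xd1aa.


Sum all words (with carry folding):
+ 0x8ea4 = 0x8ea4
+ 0x414a = 0xcfee
+ 0xc244 = 0x9233
+ 0xd1aa = 0x63de
One's complement: ~0x63de
Checksum = 0x9c21


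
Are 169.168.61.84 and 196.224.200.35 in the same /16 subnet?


Mask: 255.255.0.0
169.168.61.84 AND mask = 169.168.0.0
196.224.200.35 AND mask = 196.224.0.0
No, different subnets (169.168.0.0 vs 196.224.0.0)


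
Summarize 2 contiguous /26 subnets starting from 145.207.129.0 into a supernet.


Original prefix: /26
Number of subnets: 2 = 2^1
New prefix = 26 - 1 = 25
Supernet: 145.207.129.0/25


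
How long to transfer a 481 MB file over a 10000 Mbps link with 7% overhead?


Effective throughput = 10000 * (1 - 7/100) = 9300 Mbps
File size in Mb = 481 * 8 = 3848 Mb
Time = 3848 / 9300
Time = 0.4138 seconds


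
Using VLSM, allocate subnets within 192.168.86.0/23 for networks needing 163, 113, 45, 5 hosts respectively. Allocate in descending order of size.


163 hosts -> /24 (254 usable): 192.168.86.0/24
113 hosts -> /25 (126 usable): 192.168.87.0/25
45 hosts -> /26 (62 usable): 192.168.87.128/26
5 hosts -> /29 (6 usable): 192.168.87.192/29
Allocation: 192.168.86.0/24 (163 hosts, 254 usable); 192.168.87.0/25 (113 hosts, 126 usable); 192.168.87.128/26 (45 hosts, 62 usable); 192.168.87.192/29 (5 hosts, 6 usable)


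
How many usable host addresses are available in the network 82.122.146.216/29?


Host bits = 32 - 29 = 3
Total addresses = 2^3 = 8
Usable = total - 2 (network and broadcast)
Usable hosts: 6


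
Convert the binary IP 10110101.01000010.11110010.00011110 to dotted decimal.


10110101 = 181
01000010 = 66
11110010 = 242
00011110 = 30
IP: 181.66.242.30


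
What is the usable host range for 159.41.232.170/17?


Network: 159.41.128.0
Broadcast: 159.41.255.255
First usable = network + 1
Last usable = broadcast - 1
Range: 159.41.128.1 to 159.41.255.254


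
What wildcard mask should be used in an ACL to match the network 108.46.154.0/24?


Subnet mask: 255.255.255.0
Wildcard = 255.255.255.255 - subnet mask
255 - 255 = 0
255 - 255 = 0
255 - 255 = 0
255 - 0 = 255
Wildcard: 0.0.0.255


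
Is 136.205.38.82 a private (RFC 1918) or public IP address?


RFC 1918 private ranges:
  10.0.0.0/8 (10.0.0.0 - 10.255.255.255)
  172.16.0.0/12 (172.16.0.0 - 172.31.255.255)
  192.168.0.0/16 (192.168.0.0 - 192.168.255.255)
Public (not in any RFC 1918 range)


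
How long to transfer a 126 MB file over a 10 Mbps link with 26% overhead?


Effective throughput = 10 * (1 - 26/100) = 7.4 Mbps
File size in Mb = 126 * 8 = 1008 Mb
Time = 1008 / 7.4
Time = 136.2162 seconds


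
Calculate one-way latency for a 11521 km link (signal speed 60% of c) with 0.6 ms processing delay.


Speed = 0.6 * 3e5 km/s = 180000 km/s
Propagation delay = 11521 / 180000 = 0.064 s = 64.0056 ms
Processing delay = 0.6 ms
Total one-way latency = 64.6056 ms


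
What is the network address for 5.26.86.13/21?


IP:   00000101.00011010.01010110.00001101
Mask: 11111111.11111111.11111000.00000000
AND operation:
Net:  00000101.00011010.01010000.00000000
Network: 5.26.80.0/21


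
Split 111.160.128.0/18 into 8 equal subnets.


New prefix = 18 + 3 = 21
Each subnet has 2048 addresses
  111.160.128.0/21
  111.160.136.0/21
  111.160.144.0/21
  111.160.152.0/21
  111.160.160.0/21
  111.160.168.0/21
  111.160.176.0/21
  111.160.184.0/21
Subnets: 111.160.128.0/21, 111.160.136.0/21, 111.160.144.0/21, 111.160.152.0/21, 111.160.160.0/21, 111.160.168.0/21, 111.160.176.0/21, 111.160.184.0/21


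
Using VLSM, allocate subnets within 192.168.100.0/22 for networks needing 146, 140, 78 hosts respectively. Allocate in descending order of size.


146 hosts -> /24 (254 usable): 192.168.100.0/24
140 hosts -> /24 (254 usable): 192.168.101.0/24
78 hosts -> /25 (126 usable): 192.168.102.0/25
Allocation: 192.168.100.0/24 (146 hosts, 254 usable); 192.168.101.0/24 (140 hosts, 254 usable); 192.168.102.0/25 (78 hosts, 126 usable)


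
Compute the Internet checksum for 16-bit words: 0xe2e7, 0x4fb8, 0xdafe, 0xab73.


Sum all words (with carry folding):
+ 0xe2e7 = 0xe2e7
+ 0x4fb8 = 0x32a0
+ 0xdafe = 0x0d9f
+ 0xab73 = 0xb912
One's complement: ~0xb912
Checksum = 0x46ed


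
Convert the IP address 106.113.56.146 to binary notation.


106 = 01101010
113 = 01110001
56 = 00111000
146 = 10010010
Binary: 01101010.01110001.00111000.10010010


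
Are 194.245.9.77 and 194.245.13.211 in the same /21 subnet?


Mask: 255.255.248.0
194.245.9.77 AND mask = 194.245.8.0
194.245.13.211 AND mask = 194.245.8.0
Yes, same subnet (194.245.8.0)


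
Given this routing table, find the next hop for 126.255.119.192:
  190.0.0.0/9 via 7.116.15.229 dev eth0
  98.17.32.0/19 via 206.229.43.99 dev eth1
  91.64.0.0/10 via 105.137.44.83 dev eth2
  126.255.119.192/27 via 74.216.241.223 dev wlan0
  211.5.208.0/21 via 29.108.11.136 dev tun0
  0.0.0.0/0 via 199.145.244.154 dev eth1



Longest prefix match for 126.255.119.192:
  /9 190.0.0.0: no
  /19 98.17.32.0: no
  /10 91.64.0.0: no
  /27 126.255.119.192: MATCH
  /21 211.5.208.0: no
  /0 0.0.0.0: MATCH
Selected: next-hop 74.216.241.223 via wlan0 (matched /27)


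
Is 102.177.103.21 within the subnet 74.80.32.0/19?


Subnet network: 74.80.32.0
Test IP AND mask: 102.177.96.0
No, 102.177.103.21 is not in 74.80.32.0/19


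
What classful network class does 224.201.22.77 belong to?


First octet: 224
Binary: 11100000
1110xxxx -> Class D (224-239)
Class D (multicast), default mask N/A


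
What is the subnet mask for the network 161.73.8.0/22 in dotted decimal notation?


/22 means 22 network bits, 10 host bits
Binary: 11111111111111111111110000000000
Mask: 255.255.252.0


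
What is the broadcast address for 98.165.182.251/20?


Network: 98.165.176.0/20
Host bits = 12
Set all host bits to 1:
Broadcast: 98.165.191.255


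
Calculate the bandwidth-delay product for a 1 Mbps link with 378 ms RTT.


BDP = bandwidth * RTT
= 1 Mbps * 378 ms
= 1 * 1e6 * 378 / 1000 bits
= 378000 bits
= 47250 bytes
= 46.1426 KB
BDP = 378000 bits (47250 bytes)


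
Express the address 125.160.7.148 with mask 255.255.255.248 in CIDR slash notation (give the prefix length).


Binary: 11111111.11111111.11111111.11111000
Count leading 1s
Prefix: /29


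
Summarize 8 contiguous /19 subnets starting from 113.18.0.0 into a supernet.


Original prefix: /19
Number of subnets: 8 = 2^3
New prefix = 19 - 3 = 16
Supernet: 113.18.0.0/16


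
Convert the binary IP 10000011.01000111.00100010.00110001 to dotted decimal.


10000011 = 131
01000111 = 71
00100010 = 34
00110001 = 49
IP: 131.71.34.49


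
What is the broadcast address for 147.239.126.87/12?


Network: 147.224.0.0/12
Host bits = 20
Set all host bits to 1:
Broadcast: 147.239.255.255


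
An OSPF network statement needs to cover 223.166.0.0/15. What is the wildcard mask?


Subnet mask: 255.254.0.0
Wildcard = 255.255.255.255 - subnet mask
255 - 255 = 0
255 - 254 = 1
255 - 0 = 255
255 - 0 = 255
Wildcard: 0.1.255.255


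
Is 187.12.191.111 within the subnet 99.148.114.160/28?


Subnet network: 99.148.114.160
Test IP AND mask: 187.12.191.96
No, 187.12.191.111 is not in 99.148.114.160/28


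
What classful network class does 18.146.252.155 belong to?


First octet: 18
Binary: 00010010
0xxxxxxx -> Class A (1-126)
Class A, default mask 255.0.0.0 (/8)


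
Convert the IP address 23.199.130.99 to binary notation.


23 = 00010111
199 = 11000111
130 = 10000010
99 = 01100011
Binary: 00010111.11000111.10000010.01100011


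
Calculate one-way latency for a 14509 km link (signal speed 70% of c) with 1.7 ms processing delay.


Speed = 0.7 * 3e5 km/s = 210000 km/s
Propagation delay = 14509 / 210000 = 0.0691 s = 69.0905 ms
Processing delay = 1.7 ms
Total one-way latency = 70.7905 ms


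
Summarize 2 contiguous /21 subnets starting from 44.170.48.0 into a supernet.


Original prefix: /21
Number of subnets: 2 = 2^1
New prefix = 21 - 1 = 20
Supernet: 44.170.48.0/20


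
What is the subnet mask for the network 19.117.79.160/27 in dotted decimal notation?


/27 means 27 network bits, 5 host bits
Binary: 11111111111111111111111111100000
Mask: 255.255.255.224


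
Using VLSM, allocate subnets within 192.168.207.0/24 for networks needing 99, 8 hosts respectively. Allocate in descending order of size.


99 hosts -> /25 (126 usable): 192.168.207.0/25
8 hosts -> /28 (14 usable): 192.168.207.128/28
Allocation: 192.168.207.0/25 (99 hosts, 126 usable); 192.168.207.128/28 (8 hosts, 14 usable)


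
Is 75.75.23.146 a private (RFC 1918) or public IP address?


RFC 1918 private ranges:
  10.0.0.0/8 (10.0.0.0 - 10.255.255.255)
  172.16.0.0/12 (172.16.0.0 - 172.31.255.255)
  192.168.0.0/16 (192.168.0.0 - 192.168.255.255)
Public (not in any RFC 1918 range)


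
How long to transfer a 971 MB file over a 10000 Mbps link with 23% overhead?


Effective throughput = 10000 * (1 - 23/100) = 7700 Mbps
File size in Mb = 971 * 8 = 7768 Mb
Time = 7768 / 7700
Time = 1.0088 seconds


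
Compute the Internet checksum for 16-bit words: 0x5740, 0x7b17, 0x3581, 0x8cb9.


Sum all words (with carry folding):
+ 0x5740 = 0x5740
+ 0x7b17 = 0xd257
+ 0x3581 = 0x07d9
+ 0x8cb9 = 0x9492
One's complement: ~0x9492
Checksum = 0x6b6d


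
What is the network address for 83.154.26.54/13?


IP:   01010011.10011010.00011010.00110110
Mask: 11111111.11111000.00000000.00000000
AND operation:
Net:  01010011.10011000.00000000.00000000
Network: 83.152.0.0/13


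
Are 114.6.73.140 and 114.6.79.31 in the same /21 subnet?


Mask: 255.255.248.0
114.6.73.140 AND mask = 114.6.72.0
114.6.79.31 AND mask = 114.6.72.0
Yes, same subnet (114.6.72.0)


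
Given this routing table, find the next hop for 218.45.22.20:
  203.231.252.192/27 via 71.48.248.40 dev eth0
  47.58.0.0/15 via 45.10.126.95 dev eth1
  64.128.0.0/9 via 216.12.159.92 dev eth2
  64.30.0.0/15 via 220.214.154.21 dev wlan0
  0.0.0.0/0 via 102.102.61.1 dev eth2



Longest prefix match for 218.45.22.20:
  /27 203.231.252.192: no
  /15 47.58.0.0: no
  /9 64.128.0.0: no
  /15 64.30.0.0: no
  /0 0.0.0.0: MATCH
Selected: next-hop 102.102.61.1 via eth2 (matched /0)


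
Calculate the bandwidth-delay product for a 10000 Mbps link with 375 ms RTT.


BDP = bandwidth * RTT
= 10000 Mbps * 375 ms
= 10000 * 1e6 * 375 / 1000 bits
= 3750000000 bits
= 468750000 bytes
= 457763.6719 KB
BDP = 3750000000 bits (468750000 bytes)


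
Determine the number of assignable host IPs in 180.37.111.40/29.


Host bits = 32 - 29 = 3
Total addresses = 2^3 = 8
Usable = total - 2 (network and broadcast)
Usable hosts: 6


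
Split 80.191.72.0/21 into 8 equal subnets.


New prefix = 21 + 3 = 24
Each subnet has 256 addresses
  80.191.72.0/24
  80.191.73.0/24
  80.191.74.0/24
  80.191.75.0/24
  80.191.76.0/24
  80.191.77.0/24
  80.191.78.0/24
  80.191.79.0/24
Subnets: 80.191.72.0/24, 80.191.73.0/24, 80.191.74.0/24, 80.191.75.0/24, 80.191.76.0/24, 80.191.77.0/24, 80.191.78.0/24, 80.191.79.0/24


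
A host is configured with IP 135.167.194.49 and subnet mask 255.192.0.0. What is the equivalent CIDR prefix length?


Binary: 11111111.11000000.00000000.00000000
Count leading 1s
Prefix: /10


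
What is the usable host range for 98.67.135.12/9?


Network: 98.0.0.0
Broadcast: 98.127.255.255
First usable = network + 1
Last usable = broadcast - 1
Range: 98.0.0.1 to 98.127.255.254


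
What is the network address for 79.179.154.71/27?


IP:   01001111.10110011.10011010.01000111
Mask: 11111111.11111111.11111111.11100000
AND operation:
Net:  01001111.10110011.10011010.01000000
Network: 79.179.154.64/27


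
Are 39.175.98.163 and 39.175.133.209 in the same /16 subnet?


Mask: 255.255.0.0
39.175.98.163 AND mask = 39.175.0.0
39.175.133.209 AND mask = 39.175.0.0
Yes, same subnet (39.175.0.0)


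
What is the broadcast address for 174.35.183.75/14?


Network: 174.32.0.0/14
Host bits = 18
Set all host bits to 1:
Broadcast: 174.35.255.255


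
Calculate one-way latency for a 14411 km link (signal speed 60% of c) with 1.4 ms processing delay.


Speed = 0.6 * 3e5 km/s = 180000 km/s
Propagation delay = 14411 / 180000 = 0.0801 s = 80.0611 ms
Processing delay = 1.4 ms
Total one-way latency = 81.4611 ms


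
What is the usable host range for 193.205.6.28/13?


Network: 193.200.0.0
Broadcast: 193.207.255.255
First usable = network + 1
Last usable = broadcast - 1
Range: 193.200.0.1 to 193.207.255.254


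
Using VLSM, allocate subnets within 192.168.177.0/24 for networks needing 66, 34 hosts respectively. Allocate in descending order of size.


66 hosts -> /25 (126 usable): 192.168.177.0/25
34 hosts -> /26 (62 usable): 192.168.177.128/26
Allocation: 192.168.177.0/25 (66 hosts, 126 usable); 192.168.177.128/26 (34 hosts, 62 usable)


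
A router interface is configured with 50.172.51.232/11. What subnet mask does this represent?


/11 means 11 network bits, 21 host bits
Binary: 11111111111000000000000000000000
Mask: 255.224.0.0


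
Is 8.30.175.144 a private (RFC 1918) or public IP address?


RFC 1918 private ranges:
  10.0.0.0/8 (10.0.0.0 - 10.255.255.255)
  172.16.0.0/12 (172.16.0.0 - 172.31.255.255)
  192.168.0.0/16 (192.168.0.0 - 192.168.255.255)
Public (not in any RFC 1918 range)


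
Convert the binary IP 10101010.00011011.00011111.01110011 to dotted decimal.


10101010 = 170
00011011 = 27
00011111 = 31
01110011 = 115
IP: 170.27.31.115


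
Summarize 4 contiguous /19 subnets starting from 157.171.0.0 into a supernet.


Original prefix: /19
Number of subnets: 4 = 2^2
New prefix = 19 - 2 = 17
Supernet: 157.171.0.0/17


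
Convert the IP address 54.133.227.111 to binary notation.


54 = 00110110
133 = 10000101
227 = 11100011
111 = 01101111
Binary: 00110110.10000101.11100011.01101111


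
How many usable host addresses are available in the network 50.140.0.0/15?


Host bits = 32 - 15 = 17
Total addresses = 2^17 = 131072
Usable = total - 2 (network and broadcast)
Usable hosts: 131070


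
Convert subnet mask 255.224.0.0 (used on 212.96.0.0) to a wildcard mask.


Subnet mask: 255.224.0.0
Wildcard = 255.255.255.255 - subnet mask
255 - 255 = 0
255 - 224 = 31
255 - 0 = 255
255 - 0 = 255
Wildcard: 0.31.255.255


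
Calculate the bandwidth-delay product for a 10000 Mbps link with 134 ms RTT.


BDP = bandwidth * RTT
= 10000 Mbps * 134 ms
= 10000 * 1e6 * 134 / 1000 bits
= 1340000000 bits
= 167500000 bytes
= 163574.2188 KB
BDP = 1340000000 bits (167500000 bytes)


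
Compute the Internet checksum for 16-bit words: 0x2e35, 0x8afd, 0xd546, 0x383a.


Sum all words (with carry folding):
+ 0x2e35 = 0x2e35
+ 0x8afd = 0xb932
+ 0xd546 = 0x8e79
+ 0x383a = 0xc6b3
One's complement: ~0xc6b3
Checksum = 0x394c


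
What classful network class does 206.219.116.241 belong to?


First octet: 206
Binary: 11001110
110xxxxx -> Class C (192-223)
Class C, default mask 255.255.255.0 (/24)


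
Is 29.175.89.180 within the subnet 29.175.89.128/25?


Subnet network: 29.175.89.128
Test IP AND mask: 29.175.89.128
Yes, 29.175.89.180 is in 29.175.89.128/25


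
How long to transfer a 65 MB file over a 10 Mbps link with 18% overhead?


Effective throughput = 10 * (1 - 18/100) = 8.2 Mbps
File size in Mb = 65 * 8 = 520 Mb
Time = 520 / 8.2
Time = 63.4146 seconds


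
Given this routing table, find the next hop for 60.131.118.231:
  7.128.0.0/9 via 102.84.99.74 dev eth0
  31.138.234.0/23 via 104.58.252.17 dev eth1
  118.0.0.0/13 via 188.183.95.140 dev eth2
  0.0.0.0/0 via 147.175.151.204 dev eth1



Longest prefix match for 60.131.118.231:
  /9 7.128.0.0: no
  /23 31.138.234.0: no
  /13 118.0.0.0: no
  /0 0.0.0.0: MATCH
Selected: next-hop 147.175.151.204 via eth1 (matched /0)


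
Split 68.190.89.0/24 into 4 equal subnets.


New prefix = 24 + 2 = 26
Each subnet has 64 addresses
  68.190.89.0/26
  68.190.89.64/26
  68.190.89.128/26
  68.190.89.192/26
Subnets: 68.190.89.0/26, 68.190.89.64/26, 68.190.89.128/26, 68.190.89.192/26


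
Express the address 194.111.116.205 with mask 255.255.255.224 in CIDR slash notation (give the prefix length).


Binary: 11111111.11111111.11111111.11100000
Count leading 1s
Prefix: /27


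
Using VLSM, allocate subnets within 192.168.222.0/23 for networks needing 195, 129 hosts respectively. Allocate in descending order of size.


195 hosts -> /24 (254 usable): 192.168.222.0/24
129 hosts -> /24 (254 usable): 192.168.223.0/24
Allocation: 192.168.222.0/24 (195 hosts, 254 usable); 192.168.223.0/24 (129 hosts, 254 usable)


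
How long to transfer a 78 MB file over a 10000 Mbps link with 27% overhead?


Effective throughput = 10000 * (1 - 27/100) = 7300 Mbps
File size in Mb = 78 * 8 = 624 Mb
Time = 624 / 7300
Time = 0.0855 seconds


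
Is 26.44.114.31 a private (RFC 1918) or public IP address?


RFC 1918 private ranges:
  10.0.0.0/8 (10.0.0.0 - 10.255.255.255)
  172.16.0.0/12 (172.16.0.0 - 172.31.255.255)
  192.168.0.0/16 (192.168.0.0 - 192.168.255.255)
Public (not in any RFC 1918 range)


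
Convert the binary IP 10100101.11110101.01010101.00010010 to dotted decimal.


10100101 = 165
11110101 = 245
01010101 = 85
00010010 = 18
IP: 165.245.85.18


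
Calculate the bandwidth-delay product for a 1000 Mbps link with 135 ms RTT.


BDP = bandwidth * RTT
= 1000 Mbps * 135 ms
= 1000 * 1e6 * 135 / 1000 bits
= 135000000 bits
= 16875000 bytes
= 16479.4922 KB
BDP = 135000000 bits (16875000 bytes)


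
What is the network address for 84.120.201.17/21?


IP:   01010100.01111000.11001001.00010001
Mask: 11111111.11111111.11111000.00000000
AND operation:
Net:  01010100.01111000.11001000.00000000
Network: 84.120.200.0/21


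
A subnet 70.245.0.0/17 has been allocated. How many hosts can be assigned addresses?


Host bits = 32 - 17 = 15
Total addresses = 2^15 = 32768
Usable = total - 2 (network and broadcast)
Usable hosts: 32766


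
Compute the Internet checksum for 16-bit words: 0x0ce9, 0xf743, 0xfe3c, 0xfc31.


Sum all words (with carry folding):
+ 0x0ce9 = 0x0ce9
+ 0xf743 = 0x042d
+ 0xfe3c = 0x026a
+ 0xfc31 = 0xfe9b
One's complement: ~0xfe9b
Checksum = 0x0164


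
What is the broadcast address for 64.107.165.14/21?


Network: 64.107.160.0/21
Host bits = 11
Set all host bits to 1:
Broadcast: 64.107.167.255


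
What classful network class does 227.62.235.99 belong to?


First octet: 227
Binary: 11100011
1110xxxx -> Class D (224-239)
Class D (multicast), default mask N/A


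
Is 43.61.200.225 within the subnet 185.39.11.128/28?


Subnet network: 185.39.11.128
Test IP AND mask: 43.61.200.224
No, 43.61.200.225 is not in 185.39.11.128/28


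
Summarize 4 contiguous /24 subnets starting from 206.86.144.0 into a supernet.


Original prefix: /24
Number of subnets: 4 = 2^2
New prefix = 24 - 2 = 22
Supernet: 206.86.144.0/22


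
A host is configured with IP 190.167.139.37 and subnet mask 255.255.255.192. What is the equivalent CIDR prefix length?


Binary: 11111111.11111111.11111111.11000000
Count leading 1s
Prefix: /26


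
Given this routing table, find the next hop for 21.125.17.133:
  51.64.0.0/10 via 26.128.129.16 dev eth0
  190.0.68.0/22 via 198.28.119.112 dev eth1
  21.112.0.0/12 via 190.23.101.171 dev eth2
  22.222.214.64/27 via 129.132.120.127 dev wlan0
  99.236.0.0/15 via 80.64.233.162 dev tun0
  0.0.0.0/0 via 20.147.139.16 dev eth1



Longest prefix match for 21.125.17.133:
  /10 51.64.0.0: no
  /22 190.0.68.0: no
  /12 21.112.0.0: MATCH
  /27 22.222.214.64: no
  /15 99.236.0.0: no
  /0 0.0.0.0: MATCH
Selected: next-hop 190.23.101.171 via eth2 (matched /12)


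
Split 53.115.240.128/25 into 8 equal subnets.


New prefix = 25 + 3 = 28
Each subnet has 16 addresses
  53.115.240.128/28
  53.115.240.144/28
  53.115.240.160/28
  53.115.240.176/28
  53.115.240.192/28
  53.115.240.208/28
  53.115.240.224/28
  53.115.240.240/28
Subnets: 53.115.240.128/28, 53.115.240.144/28, 53.115.240.160/28, 53.115.240.176/28, 53.115.240.192/28, 53.115.240.208/28, 53.115.240.224/28, 53.115.240.240/28


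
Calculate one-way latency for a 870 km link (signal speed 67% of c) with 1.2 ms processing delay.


Speed = 0.67 * 3e5 km/s = 201000 km/s
Propagation delay = 870 / 201000 = 0.0043 s = 4.3284 ms
Processing delay = 1.2 ms
Total one-way latency = 5.5284 ms


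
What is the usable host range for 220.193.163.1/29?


Network: 220.193.163.0
Broadcast: 220.193.163.7
First usable = network + 1
Last usable = broadcast - 1
Range: 220.193.163.1 to 220.193.163.6


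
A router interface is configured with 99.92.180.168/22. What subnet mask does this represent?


/22 means 22 network bits, 10 host bits
Binary: 11111111111111111111110000000000
Mask: 255.255.252.0


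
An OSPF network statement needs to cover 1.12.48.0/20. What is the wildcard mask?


Subnet mask: 255.255.240.0
Wildcard = 255.255.255.255 - subnet mask
255 - 255 = 0
255 - 255 = 0
255 - 240 = 15
255 - 0 = 255
Wildcard: 0.0.15.255


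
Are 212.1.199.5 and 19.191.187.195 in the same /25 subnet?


Mask: 255.255.255.128
212.1.199.5 AND mask = 212.1.199.0
19.191.187.195 AND mask = 19.191.187.128
No, different subnets (212.1.199.0 vs 19.191.187.128)


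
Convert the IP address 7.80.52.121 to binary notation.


7 = 00000111
80 = 01010000
52 = 00110100
121 = 01111001
Binary: 00000111.01010000.00110100.01111001


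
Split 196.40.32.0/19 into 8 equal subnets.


New prefix = 19 + 3 = 22
Each subnet has 1024 addresses
  196.40.32.0/22
  196.40.36.0/22
  196.40.40.0/22
  196.40.44.0/22
  196.40.48.0/22
  196.40.52.0/22
  196.40.56.0/22
  196.40.60.0/22
Subnets: 196.40.32.0/22, 196.40.36.0/22, 196.40.40.0/22, 196.40.44.0/22, 196.40.48.0/22, 196.40.52.0/22, 196.40.56.0/22, 196.40.60.0/22


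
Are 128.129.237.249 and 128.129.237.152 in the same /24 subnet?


Mask: 255.255.255.0
128.129.237.249 AND mask = 128.129.237.0
128.129.237.152 AND mask = 128.129.237.0
Yes, same subnet (128.129.237.0)


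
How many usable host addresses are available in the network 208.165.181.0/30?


Host bits = 32 - 30 = 2
Total addresses = 2^2 = 4
Usable = total - 2 (network and broadcast)
Usable hosts: 2


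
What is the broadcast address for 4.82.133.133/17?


Network: 4.82.128.0/17
Host bits = 15
Set all host bits to 1:
Broadcast: 4.82.255.255


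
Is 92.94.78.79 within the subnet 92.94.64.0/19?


Subnet network: 92.94.64.0
Test IP AND mask: 92.94.64.0
Yes, 92.94.78.79 is in 92.94.64.0/19


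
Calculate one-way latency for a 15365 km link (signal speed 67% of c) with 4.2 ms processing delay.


Speed = 0.67 * 3e5 km/s = 201000 km/s
Propagation delay = 15365 / 201000 = 0.0764 s = 76.4428 ms
Processing delay = 4.2 ms
Total one-way latency = 80.6428 ms


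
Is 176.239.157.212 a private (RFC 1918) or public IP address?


RFC 1918 private ranges:
  10.0.0.0/8 (10.0.0.0 - 10.255.255.255)
  172.16.0.0/12 (172.16.0.0 - 172.31.255.255)
  192.168.0.0/16 (192.168.0.0 - 192.168.255.255)
Public (not in any RFC 1918 range)


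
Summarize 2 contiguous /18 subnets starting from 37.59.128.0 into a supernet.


Original prefix: /18
Number of subnets: 2 = 2^1
New prefix = 18 - 1 = 17
Supernet: 37.59.128.0/17


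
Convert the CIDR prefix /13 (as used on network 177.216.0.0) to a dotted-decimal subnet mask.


/13 means 13 network bits, 19 host bits
Binary: 11111111111110000000000000000000
Mask: 255.248.0.0


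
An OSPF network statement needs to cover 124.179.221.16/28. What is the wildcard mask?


Subnet mask: 255.255.255.240
Wildcard = 255.255.255.255 - subnet mask
255 - 255 = 0
255 - 255 = 0
255 - 255 = 0
255 - 240 = 15
Wildcard: 0.0.0.15


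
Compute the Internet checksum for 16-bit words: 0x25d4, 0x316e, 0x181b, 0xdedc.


Sum all words (with carry folding):
+ 0x25d4 = 0x25d4
+ 0x316e = 0x5742
+ 0x181b = 0x6f5d
+ 0xdedc = 0x4e3a
One's complement: ~0x4e3a
Checksum = 0xb1c5


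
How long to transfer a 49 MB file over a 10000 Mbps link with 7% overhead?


Effective throughput = 10000 * (1 - 7/100) = 9300 Mbps
File size in Mb = 49 * 8 = 392 Mb
Time = 392 / 9300
Time = 0.0422 seconds


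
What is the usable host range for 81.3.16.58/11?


Network: 81.0.0.0
Broadcast: 81.31.255.255
First usable = network + 1
Last usable = broadcast - 1
Range: 81.0.0.1 to 81.31.255.254


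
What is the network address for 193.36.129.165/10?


IP:   11000001.00100100.10000001.10100101
Mask: 11111111.11000000.00000000.00000000
AND operation:
Net:  11000001.00000000.00000000.00000000
Network: 193.0.0.0/10


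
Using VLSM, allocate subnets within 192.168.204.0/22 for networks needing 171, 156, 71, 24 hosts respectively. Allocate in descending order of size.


171 hosts -> /24 (254 usable): 192.168.204.0/24
156 hosts -> /24 (254 usable): 192.168.205.0/24
71 hosts -> /25 (126 usable): 192.168.206.0/25
24 hosts -> /27 (30 usable): 192.168.206.128/27
Allocation: 192.168.204.0/24 (171 hosts, 254 usable); 192.168.205.0/24 (156 hosts, 254 usable); 192.168.206.0/25 (71 hosts, 126 usable); 192.168.206.128/27 (24 hosts, 30 usable)


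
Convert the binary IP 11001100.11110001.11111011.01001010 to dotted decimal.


11001100 = 204
11110001 = 241
11111011 = 251
01001010 = 74
IP: 204.241.251.74


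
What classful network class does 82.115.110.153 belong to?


First octet: 82
Binary: 01010010
0xxxxxxx -> Class A (1-126)
Class A, default mask 255.0.0.0 (/8)


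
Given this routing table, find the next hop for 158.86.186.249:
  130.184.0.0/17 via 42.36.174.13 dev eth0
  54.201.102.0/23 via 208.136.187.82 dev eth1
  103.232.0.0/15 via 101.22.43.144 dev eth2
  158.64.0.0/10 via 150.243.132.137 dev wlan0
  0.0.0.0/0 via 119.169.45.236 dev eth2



Longest prefix match for 158.86.186.249:
  /17 130.184.0.0: no
  /23 54.201.102.0: no
  /15 103.232.0.0: no
  /10 158.64.0.0: MATCH
  /0 0.0.0.0: MATCH
Selected: next-hop 150.243.132.137 via wlan0 (matched /10)


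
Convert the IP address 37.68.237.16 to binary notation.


37 = 00100101
68 = 01000100
237 = 11101101
16 = 00010000
Binary: 00100101.01000100.11101101.00010000


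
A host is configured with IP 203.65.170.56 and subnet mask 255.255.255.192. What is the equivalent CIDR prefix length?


Binary: 11111111.11111111.11111111.11000000
Count leading 1s
Prefix: /26


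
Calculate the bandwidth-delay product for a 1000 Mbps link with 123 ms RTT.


BDP = bandwidth * RTT
= 1000 Mbps * 123 ms
= 1000 * 1e6 * 123 / 1000 bits
= 123000000 bits
= 15375000 bytes
= 15014.6484 KB
BDP = 123000000 bits (15375000 bytes)


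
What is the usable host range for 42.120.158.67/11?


Network: 42.96.0.0
Broadcast: 42.127.255.255
First usable = network + 1
Last usable = broadcast - 1
Range: 42.96.0.1 to 42.127.255.254


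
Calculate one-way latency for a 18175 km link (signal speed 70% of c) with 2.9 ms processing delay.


Speed = 0.7 * 3e5 km/s = 210000 km/s
Propagation delay = 18175 / 210000 = 0.0865 s = 86.5476 ms
Processing delay = 2.9 ms
Total one-way latency = 89.4476 ms


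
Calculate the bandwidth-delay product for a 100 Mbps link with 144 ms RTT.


BDP = bandwidth * RTT
= 100 Mbps * 144 ms
= 100 * 1e6 * 144 / 1000 bits
= 14400000 bits
= 1800000 bytes
= 1757.8125 KB
BDP = 14400000 bits (1800000 bytes)


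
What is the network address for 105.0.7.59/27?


IP:   01101001.00000000.00000111.00111011
Mask: 11111111.11111111.11111111.11100000
AND operation:
Net:  01101001.00000000.00000111.00100000
Network: 105.0.7.32/27


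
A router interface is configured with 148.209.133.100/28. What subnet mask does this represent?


/28 means 28 network bits, 4 host bits
Binary: 11111111111111111111111111110000
Mask: 255.255.255.240


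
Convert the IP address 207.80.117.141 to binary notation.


207 = 11001111
80 = 01010000
117 = 01110101
141 = 10001101
Binary: 11001111.01010000.01110101.10001101


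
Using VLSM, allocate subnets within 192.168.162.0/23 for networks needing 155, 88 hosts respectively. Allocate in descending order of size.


155 hosts -> /24 (254 usable): 192.168.162.0/24
88 hosts -> /25 (126 usable): 192.168.163.0/25
Allocation: 192.168.162.0/24 (155 hosts, 254 usable); 192.168.163.0/25 (88 hosts, 126 usable)


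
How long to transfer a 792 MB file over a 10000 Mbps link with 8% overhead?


Effective throughput = 10000 * (1 - 8/100) = 9200 Mbps
File size in Mb = 792 * 8 = 6336 Mb
Time = 6336 / 9200
Time = 0.6887 seconds


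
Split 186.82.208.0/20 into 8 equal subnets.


New prefix = 20 + 3 = 23
Each subnet has 512 addresses
  186.82.208.0/23
  186.82.210.0/23
  186.82.212.0/23
  186.82.214.0/23
  186.82.216.0/23
  186.82.218.0/23
  186.82.220.0/23
  186.82.222.0/23
Subnets: 186.82.208.0/23, 186.82.210.0/23, 186.82.212.0/23, 186.82.214.0/23, 186.82.216.0/23, 186.82.218.0/23, 186.82.220.0/23, 186.82.222.0/23


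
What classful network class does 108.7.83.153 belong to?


First octet: 108
Binary: 01101100
0xxxxxxx -> Class A (1-126)
Class A, default mask 255.0.0.0 (/8)


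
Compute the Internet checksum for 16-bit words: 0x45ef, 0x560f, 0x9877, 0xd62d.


Sum all words (with carry folding):
+ 0x45ef = 0x45ef
+ 0x560f = 0x9bfe
+ 0x9877 = 0x3476
+ 0xd62d = 0x0aa4
One's complement: ~0x0aa4
Checksum = 0xf55b


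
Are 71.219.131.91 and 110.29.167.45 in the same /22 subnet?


Mask: 255.255.252.0
71.219.131.91 AND mask = 71.219.128.0
110.29.167.45 AND mask = 110.29.164.0
No, different subnets (71.219.128.0 vs 110.29.164.0)


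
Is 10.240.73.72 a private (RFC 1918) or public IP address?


RFC 1918 private ranges:
  10.0.0.0/8 (10.0.0.0 - 10.255.255.255)
  172.16.0.0/12 (172.16.0.0 - 172.31.255.255)
  192.168.0.0/16 (192.168.0.0 - 192.168.255.255)
Private (in 10.0.0.0/8)


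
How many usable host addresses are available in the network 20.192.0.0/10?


Host bits = 32 - 10 = 22
Total addresses = 2^22 = 4194304
Usable = total - 2 (network and broadcast)
Usable hosts: 4194302


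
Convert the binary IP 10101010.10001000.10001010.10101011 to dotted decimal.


10101010 = 170
10001000 = 136
10001010 = 138
10101011 = 171
IP: 170.136.138.171


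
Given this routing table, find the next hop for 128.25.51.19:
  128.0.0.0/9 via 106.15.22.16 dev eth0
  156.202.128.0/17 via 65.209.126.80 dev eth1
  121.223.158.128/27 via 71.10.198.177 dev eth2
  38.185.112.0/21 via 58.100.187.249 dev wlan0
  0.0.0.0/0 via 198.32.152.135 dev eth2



Longest prefix match for 128.25.51.19:
  /9 128.0.0.0: MATCH
  /17 156.202.128.0: no
  /27 121.223.158.128: no
  /21 38.185.112.0: no
  /0 0.0.0.0: MATCH
Selected: next-hop 106.15.22.16 via eth0 (matched /9)


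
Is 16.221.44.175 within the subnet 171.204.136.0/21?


Subnet network: 171.204.136.0
Test IP AND mask: 16.221.40.0
No, 16.221.44.175 is not in 171.204.136.0/21


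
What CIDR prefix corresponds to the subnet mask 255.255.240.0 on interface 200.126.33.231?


Binary: 11111111.11111111.11110000.00000000
Count leading 1s
Prefix: /20


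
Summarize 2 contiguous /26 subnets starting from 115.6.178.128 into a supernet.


Original prefix: /26
Number of subnets: 2 = 2^1
New prefix = 26 - 1 = 25
Supernet: 115.6.178.128/25


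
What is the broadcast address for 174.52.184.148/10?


Network: 174.0.0.0/10
Host bits = 22
Set all host bits to 1:
Broadcast: 174.63.255.255


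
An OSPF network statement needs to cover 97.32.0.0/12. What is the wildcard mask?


Subnet mask: 255.240.0.0
Wildcard = 255.255.255.255 - subnet mask
255 - 255 = 0
255 - 240 = 15
255 - 0 = 255
255 - 0 = 255
Wildcard: 0.15.255.255


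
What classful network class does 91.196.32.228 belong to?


First octet: 91
Binary: 01011011
0xxxxxxx -> Class A (1-126)
Class A, default mask 255.0.0.0 (/8)


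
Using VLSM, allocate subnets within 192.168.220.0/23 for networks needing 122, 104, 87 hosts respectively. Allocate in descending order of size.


122 hosts -> /25 (126 usable): 192.168.220.0/25
104 hosts -> /25 (126 usable): 192.168.220.128/25
87 hosts -> /25 (126 usable): 192.168.221.0/25
Allocation: 192.168.220.0/25 (122 hosts, 126 usable); 192.168.220.128/25 (104 hosts, 126 usable); 192.168.221.0/25 (87 hosts, 126 usable)


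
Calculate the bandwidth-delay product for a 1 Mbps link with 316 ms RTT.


BDP = bandwidth * RTT
= 1 Mbps * 316 ms
= 1 * 1e6 * 316 / 1000 bits
= 316000 bits
= 39500 bytes
= 38.5742 KB
BDP = 316000 bits (39500 bytes)


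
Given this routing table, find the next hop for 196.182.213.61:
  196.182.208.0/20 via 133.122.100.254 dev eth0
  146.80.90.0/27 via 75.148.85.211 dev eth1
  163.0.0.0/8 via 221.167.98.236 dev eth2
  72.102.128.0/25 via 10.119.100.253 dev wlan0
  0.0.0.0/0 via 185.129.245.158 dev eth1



Longest prefix match for 196.182.213.61:
  /20 196.182.208.0: MATCH
  /27 146.80.90.0: no
  /8 163.0.0.0: no
  /25 72.102.128.0: no
  /0 0.0.0.0: MATCH
Selected: next-hop 133.122.100.254 via eth0 (matched /20)


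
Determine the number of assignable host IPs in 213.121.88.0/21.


Host bits = 32 - 21 = 11
Total addresses = 2^11 = 2048
Usable = total - 2 (network and broadcast)
Usable hosts: 2046


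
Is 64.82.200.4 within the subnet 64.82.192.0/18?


Subnet network: 64.82.192.0
Test IP AND mask: 64.82.192.0
Yes, 64.82.200.4 is in 64.82.192.0/18


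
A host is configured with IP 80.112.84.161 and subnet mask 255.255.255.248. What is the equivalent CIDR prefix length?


Binary: 11111111.11111111.11111111.11111000
Count leading 1s
Prefix: /29


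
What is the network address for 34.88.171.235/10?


IP:   00100010.01011000.10101011.11101011
Mask: 11111111.11000000.00000000.00000000
AND operation:
Net:  00100010.01000000.00000000.00000000
Network: 34.64.0.0/10


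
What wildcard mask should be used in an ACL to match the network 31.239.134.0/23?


Subnet mask: 255.255.254.0
Wildcard = 255.255.255.255 - subnet mask
255 - 255 = 0
255 - 255 = 0
255 - 254 = 1
255 - 0 = 255
Wildcard: 0.0.1.255


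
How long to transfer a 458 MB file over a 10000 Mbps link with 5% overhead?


Effective throughput = 10000 * (1 - 5/100) = 9500 Mbps
File size in Mb = 458 * 8 = 3664 Mb
Time = 3664 / 9500
Time = 0.3857 seconds


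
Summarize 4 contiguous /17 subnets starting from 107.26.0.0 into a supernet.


Original prefix: /17
Number of subnets: 4 = 2^2
New prefix = 17 - 2 = 15
Supernet: 107.26.0.0/15


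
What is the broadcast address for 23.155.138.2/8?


Network: 23.0.0.0/8
Host bits = 24
Set all host bits to 1:
Broadcast: 23.255.255.255


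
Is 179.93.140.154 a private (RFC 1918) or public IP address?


RFC 1918 private ranges:
  10.0.0.0/8 (10.0.0.0 - 10.255.255.255)
  172.16.0.0/12 (172.16.0.0 - 172.31.255.255)
  192.168.0.0/16 (192.168.0.0 - 192.168.255.255)
Public (not in any RFC 1918 range)


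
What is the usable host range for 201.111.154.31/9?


Network: 201.0.0.0
Broadcast: 201.127.255.255
First usable = network + 1
Last usable = broadcast - 1
Range: 201.0.0.1 to 201.127.255.254


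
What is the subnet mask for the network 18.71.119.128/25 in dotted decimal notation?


/25 means 25 network bits, 7 host bits
Binary: 11111111111111111111111110000000
Mask: 255.255.255.128


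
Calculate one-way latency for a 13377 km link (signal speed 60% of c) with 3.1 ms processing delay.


Speed = 0.6 * 3e5 km/s = 180000 km/s
Propagation delay = 13377 / 180000 = 0.0743 s = 74.3167 ms
Processing delay = 3.1 ms
Total one-way latency = 77.4167 ms


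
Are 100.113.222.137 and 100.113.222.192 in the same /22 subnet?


Mask: 255.255.252.0
100.113.222.137 AND mask = 100.113.220.0
100.113.222.192 AND mask = 100.113.220.0
Yes, same subnet (100.113.220.0)


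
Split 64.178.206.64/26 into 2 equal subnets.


New prefix = 26 + 1 = 27
Each subnet has 32 addresses
  64.178.206.64/27
  64.178.206.96/27
Subnets: 64.178.206.64/27, 64.178.206.96/27


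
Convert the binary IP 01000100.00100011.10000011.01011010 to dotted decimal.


01000100 = 68
00100011 = 35
10000011 = 131
01011010 = 90
IP: 68.35.131.90


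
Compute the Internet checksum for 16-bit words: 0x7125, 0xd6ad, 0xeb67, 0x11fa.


Sum all words (with carry folding):
+ 0x7125 = 0x7125
+ 0xd6ad = 0x47d3
+ 0xeb67 = 0x333b
+ 0x11fa = 0x4535
One's complement: ~0x4535
Checksum = 0xbaca


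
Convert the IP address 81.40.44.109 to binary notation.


81 = 01010001
40 = 00101000
44 = 00101100
109 = 01101101
Binary: 01010001.00101000.00101100.01101101
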